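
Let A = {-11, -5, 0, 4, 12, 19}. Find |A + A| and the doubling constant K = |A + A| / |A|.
K = |A + A| / |A| = 20/6 = 10/3

Enumerate A + A = {a + b : a, b ∈ A}. With |A| = 6, there are |A|^2 = 36 ordered sum pairs; collecting distinct values, A + A = {-22, -16, -11, -10, -7, -5, -1, 0, 1, 4, 7, 8, 12, 14, 16, 19, 23, 24, 31, 38}, so |A + A| = 20. Thus K = 20/6 = 10/3. For comparison, the minimum possible |A + A| over all 6-element sets is 2·6 − 1 = 11 (so min K = 11/6), attained only by arithmetic progressions.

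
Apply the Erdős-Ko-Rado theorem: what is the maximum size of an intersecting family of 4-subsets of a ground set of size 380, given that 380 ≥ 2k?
max |F| = C(379, 3) = 9001629

The Erdős-Ko-Rado theorem states: for n ≥ 2k, an intersecting family of k-subsets of an n-element set has size at most C(n − 1, k − 1), with equality for 'star' families {A ⊆ [n] : |A| = k, i ∈ A} (fix an element i). For n = 380, k = 4: C(379, 3) = 9001629.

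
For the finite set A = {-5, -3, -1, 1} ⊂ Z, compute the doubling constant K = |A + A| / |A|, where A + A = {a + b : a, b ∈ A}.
K = |A + A| / |A| = 7/4

Enumerate A + A = {a + b : a, b ∈ A}. With |A| = 4, there are |A|^2 = 16 ordered sum pairs; collecting distinct values, A + A = {-10, -8, -6, -4, -2, 0, 2}, so |A + A| = 7. Thus K = 7/4. Here |A + A| = 2|A| − 1 = 7, the minimum possible — so K = 7/4 is minimal, which holds iff A is an arithmetic progression.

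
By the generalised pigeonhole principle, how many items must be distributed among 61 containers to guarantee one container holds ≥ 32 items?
n = (32 − 1)·61 + 1 = 1892

By the generalised pigeonhole principle, to guarantee some box contains ≥ r objects we need more than (r − 1) · k objects total. Threshold: n = (r − 1) · k + 1. With r = 32 and k = 61: n = 31 · 61 + 1 = 1891 + 1 = 1892. For n = 1891 = 31 · 61, we can put exactly 31 objects in every box, avoiding 32 in any single one — so 1892 is tight.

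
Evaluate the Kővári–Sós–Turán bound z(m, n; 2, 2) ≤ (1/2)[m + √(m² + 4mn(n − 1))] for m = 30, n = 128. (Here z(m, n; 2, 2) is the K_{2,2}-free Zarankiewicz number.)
z(30, 128; 2, 2) ≤ (1/2)[30 + √(30² + 4·30·128·127)] = (1/2)[30 + √1951620] = 713.502

Kővári–Sós–Turán: let r_1, ..., r_30 be the row sums and z = Σ r_i the total number of 1s. Each pair of columns can share at most one row with both entries 1 (else a 2×2 all-ones block appears), so Σ_i C(r_i, 2) ≤ C(128, 2) = 8128. By convexity Σ_i C(r_i, 2) ≥ 30·C(z/30, 2) = z(z − 30)/(2·30), giving z² − 30z − 30·128·127 ≤ 0 and hence z ≤ (1/2)[30 + √(900 + 4·487680)] = (1/2)[30 + √1951620] ≈ (1/2)(30 + 1397.0039) = 713.502.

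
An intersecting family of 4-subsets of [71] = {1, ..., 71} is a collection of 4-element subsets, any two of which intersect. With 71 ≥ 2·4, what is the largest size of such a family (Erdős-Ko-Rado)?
max |F| = C(70, 3) = 54740

The Erdős-Ko-Rado theorem states: for n ≥ 2k, an intersecting family of k-subsets of an n-element set has size at most C(n − 1, k − 1), with equality for 'star' families {A ⊆ [n] : |A| = k, i ∈ A} (fix an element i). For n = 71, k = 4: C(70, 3) = 54740.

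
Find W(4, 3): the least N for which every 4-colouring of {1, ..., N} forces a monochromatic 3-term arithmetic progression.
W(4, 3) = 76

W(4, 3) = 76. The lower bound W(4, 3) > 75 comes from an explicit good 4-colouring of [1, 75]; the upper bound W(4, 3) ≤ 76 was verified by exhaustive search over 4-colourings of [1, 76].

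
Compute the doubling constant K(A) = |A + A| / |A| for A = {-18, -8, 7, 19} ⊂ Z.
K = |A + A| / |A| = 10/4 = 5/2

Enumerate A + A = {a + b : a, b ∈ A}. With |A| = 4, there are |A|^2 = 16 ordered sum pairs; collecting distinct values, A + A = {-36, -26, -16, -11, -1, 1, 11, 14, 26, 38}, so |A + A| = 10. Thus K = 10/4 = 5/2. For comparison, the minimum possible |A + A| over all 4-element sets is 2·4 − 1 = 7 (so min K = 7/4), attained only by arithmetic progressions.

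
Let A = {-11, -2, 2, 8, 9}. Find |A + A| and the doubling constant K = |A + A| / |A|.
K = |A + A| / |A| = 15/5 = 3

Enumerate A + A = {a + b : a, b ∈ A}. With |A| = 5, there are |A|^2 = 25 ordered sum pairs; collecting distinct values, A + A = {-22, -13, -9, -4, -3, -2, 0, 4, 6, 7, 10, 11, 16, 17, 18}, so |A + A| = 15. Thus K = 15/5 = 3. For comparison, the minimum possible |A + A| over all 5-element sets is 2·5 − 1 = 9 (so min K = 9/5), attained only by arithmetic progressions.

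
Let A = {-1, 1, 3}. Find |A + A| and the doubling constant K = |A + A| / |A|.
K = |A + A| / |A| = 5/3

Enumerate A + A = {a + b : a, b ∈ A}. With |A| = 3, there are |A|^2 = 9 ordered sum pairs; collecting distinct values, A + A = {-2, 0, 2, 4, 6}, so |A + A| = 5. Thus K = 5/3. Here |A + A| = 2|A| − 1 = 5, the minimum possible — so K = 5/3 is minimal, which holds iff A is an arithmetic progression.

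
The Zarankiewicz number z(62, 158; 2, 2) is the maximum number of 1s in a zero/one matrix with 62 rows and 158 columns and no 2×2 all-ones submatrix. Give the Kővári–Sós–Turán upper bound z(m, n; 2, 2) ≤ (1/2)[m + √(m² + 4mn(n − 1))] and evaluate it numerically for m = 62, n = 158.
z(62, 158; 2, 2) ≤ (1/2)[62 + √(62² + 4·62·158·157)] = (1/2)[62 + √6155732] = 1271.5374

Kővári–Sós–Turán: let r_1, ..., r_62 be the row sums and z = Σ r_i the total number of 1s. Each pair of columns can share at most one row with both entries 1 (else a 2×2 all-ones block appears), so Σ_i C(r_i, 2) ≤ C(158, 2) = 12403. By convexity Σ_i C(r_i, 2) ≥ 62·C(z/62, 2) = z(z − 62)/(2·62), giving z² − 62z − 62·158·157 ≤ 0 and hence z ≤ (1/2)[62 + √(3844 + 4·1537972)] = (1/2)[62 + √6155732] ≈ (1/2)(62 + 2481.0748) = 1271.5374.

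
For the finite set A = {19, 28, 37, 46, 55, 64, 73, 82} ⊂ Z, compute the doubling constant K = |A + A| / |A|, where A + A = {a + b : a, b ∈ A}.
K = |A + A| / |A| = 15/8

Enumerate A + A = {a + b : a, b ∈ A}. With |A| = 8, there are |A|^2 = 64 ordered sum pairs; collecting distinct values, A + A = {38, 47, 56, 65, 74, 83, 92, 101, 110, 119, 128, 137, 146, 155, 164}, so |A + A| = 15. Thus K = 15/8. Here |A + A| = 2|A| − 1 = 15, the minimum possible — so K = 15/8 is minimal, which holds iff A is an arithmetic progression.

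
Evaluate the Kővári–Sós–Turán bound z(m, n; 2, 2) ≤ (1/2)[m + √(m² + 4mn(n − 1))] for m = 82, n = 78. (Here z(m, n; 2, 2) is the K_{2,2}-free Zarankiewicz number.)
z(82, 78; 2, 2) ≤ (1/2)[82 + √(82² + 4·82·78·77)] = (1/2)[82 + √1976692] = 743.9744

Kővári–Sós–Turán: let r_1, ..., r_82 be the row sums and z = Σ r_i the total number of 1s. Each pair of columns can share at most one row with both entries 1 (else a 2×2 all-ones block appears), so Σ_i C(r_i, 2) ≤ C(78, 2) = 3003. By convexity Σ_i C(r_i, 2) ≥ 82·C(z/82, 2) = z(z − 82)/(2·82), giving z² − 82z − 82·78·77 ≤ 0 and hence z ≤ (1/2)[82 + √(6724 + 4·492492)] = (1/2)[82 + √1976692] ≈ (1/2)(82 + 1405.9488) = 743.9744.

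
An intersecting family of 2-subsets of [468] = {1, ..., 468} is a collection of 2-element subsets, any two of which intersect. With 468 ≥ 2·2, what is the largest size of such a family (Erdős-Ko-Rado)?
max |F| = C(467, 1) = 467

Erdős-Ko-Rado (1961): when n ≥ 2k, max |F| = C(n−1, k−1). The bound is attained by the star {A : i ∈ A} for any fixed i ∈ [n]. Here C(468−1, 2−1) = C(467, 1) = 467.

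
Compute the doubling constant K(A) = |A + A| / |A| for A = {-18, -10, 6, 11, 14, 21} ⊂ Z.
K = |A + A| / |A| = 20/6 = 10/3

Enumerate A + A = {a + b : a, b ∈ A}. With |A| = 6, there are |A|^2 = 36 ordered sum pairs; collecting distinct values, A + A = {-36, -28, -20, -12, -7, -4, 1, 3, 4, 11, 12, 17, 20, 22, 25, 27, 28, 32, 35, 42}, so |A + A| = 20. Thus K = 20/6 = 10/3. For comparison, the minimum possible |A + A| over all 6-element sets is 2·6 − 1 = 11 (so min K = 11/6), attained only by arithmetic progressions.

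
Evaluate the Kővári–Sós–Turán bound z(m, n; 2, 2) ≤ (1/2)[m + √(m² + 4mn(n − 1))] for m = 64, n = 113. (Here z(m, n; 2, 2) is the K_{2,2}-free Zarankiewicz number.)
z(64, 113; 2, 2) ≤ (1/2)[64 + √(64² + 4·64·113·112)] = (1/2)[64 + √3244032] = 932.5598

Kővári–Sós–Turán: let r_1, ..., r_64 be the row sums and z = Σ r_i the total number of 1s. Each pair of columns can share at most one row with both entries 1 (else a 2×2 all-ones block appears), so Σ_i C(r_i, 2) ≤ C(113, 2) = 6328. By convexity Σ_i C(r_i, 2) ≥ 64·C(z/64, 2) = z(z − 64)/(2·64), giving z² − 64z − 64·113·112 ≤ 0 and hence z ≤ (1/2)[64 + √(4096 + 4·809984)] = (1/2)[64 + √3244032] ≈ (1/2)(64 + 1801.1197) = 932.5598.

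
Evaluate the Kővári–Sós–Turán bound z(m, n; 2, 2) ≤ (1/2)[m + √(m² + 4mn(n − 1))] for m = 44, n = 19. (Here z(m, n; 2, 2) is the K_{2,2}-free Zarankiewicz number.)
z(44, 19; 2, 2) ≤ (1/2)[44 + √(44² + 4·44·19·18)] = (1/2)[44 + √62128] = 146.6274

Kővári–Sós–Turán: let r_1, ..., r_44 be the row sums and z = Σ r_i the total number of 1s. Each pair of columns can share at most one row with both entries 1 (else a 2×2 all-ones block appears), so Σ_i C(r_i, 2) ≤ C(19, 2) = 171. By convexity Σ_i C(r_i, 2) ≥ 44·C(z/44, 2) = z(z − 44)/(2·44), giving z² − 44z − 44·19·18 ≤ 0 and hence z ≤ (1/2)[44 + √(1936 + 4·15048)] = (1/2)[44 + √62128] ≈ (1/2)(44 + 249.2549) = 146.6274.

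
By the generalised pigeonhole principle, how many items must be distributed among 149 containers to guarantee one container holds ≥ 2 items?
n = (2 − 1)·149 + 1 = 150

By the generalised pigeonhole principle, to guarantee some box contains ≥ r objects we need more than (r − 1) · k objects total. Threshold: n = (r − 1) · k + 1. With r = 2 and k = 149: n = 1 · 149 + 1 = 149 + 1 = 150. For n = 149 = 1 · 149, we can put exactly 1 objects in every box, avoiding 2 in any single one — so 150 is tight.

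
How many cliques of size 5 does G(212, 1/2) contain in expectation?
E[# K_5] = C(212, 5) · (1/2)^C(5, 2) = 3403031632 / 2^10 = 212689477/64 = 3323273.078125

For each 5-subset S of vertices (there are C(212, 5) = 3403031632 such S), let X_S = 1 if S induces a K_5 (all C(5, 2) = 10 edges present). Then P(X_S = 1) = (1/2)^10 = 1/1024. By linearity of expectation, E[# K_5] = C(212, 5) · (1/2)^10 = 3403031632 / 1024 = 212689477/64 = 3323273.078125.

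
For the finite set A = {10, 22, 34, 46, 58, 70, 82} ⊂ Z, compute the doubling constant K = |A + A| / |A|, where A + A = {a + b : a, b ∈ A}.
K = |A + A| / |A| = 13/7

Enumerate A + A = {a + b : a, b ∈ A}. With |A| = 7, there are |A|^2 = 49 ordered sum pairs; collecting distinct values, A + A = {20, 32, 44, 56, 68, 80, 92, 104, 116, 128, 140, 152, 164}, so |A + A| = 13. Thus K = 13/7. Here |A + A| = 2|A| − 1 = 13, the minimum possible — so K = 13/7 is minimal, which holds iff A is an arithmetic progression.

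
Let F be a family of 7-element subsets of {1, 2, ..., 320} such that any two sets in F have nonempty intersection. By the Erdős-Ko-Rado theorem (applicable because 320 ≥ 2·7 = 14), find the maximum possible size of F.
max |F| = C(319, 6) = 1395956397297

The Erdős-Ko-Rado theorem states: for n ≥ 2k, an intersecting family of k-subsets of an n-element set has size at most C(n − 1, k − 1), with equality for 'star' families {A ⊆ [n] : |A| = k, i ∈ A} (fix an element i). For n = 320, k = 7: C(319, 6) = 1395956397297.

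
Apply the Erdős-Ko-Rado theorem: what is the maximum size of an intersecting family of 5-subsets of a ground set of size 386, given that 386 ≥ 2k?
max |F| = C(385, 4) = 901244960

The Erdős-Ko-Rado theorem states: for n ≥ 2k, an intersecting family of k-subsets of an n-element set has size at most C(n − 1, k − 1), with equality for 'star' families {A ⊆ [n] : |A| = k, i ∈ A} (fix an element i). For n = 386, k = 5: C(385, 4) = 901244960.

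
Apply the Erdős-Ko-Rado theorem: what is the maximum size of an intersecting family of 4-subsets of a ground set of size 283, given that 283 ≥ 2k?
max |F| = C(282, 3) = 3697960

The Erdős-Ko-Rado theorem states: for n ≥ 2k, an intersecting family of k-subsets of an n-element set has size at most C(n − 1, k − 1), with equality for 'star' families {A ⊆ [n] : |A| = k, i ∈ A} (fix an element i). For n = 283, k = 4: C(282, 3) = 3697960.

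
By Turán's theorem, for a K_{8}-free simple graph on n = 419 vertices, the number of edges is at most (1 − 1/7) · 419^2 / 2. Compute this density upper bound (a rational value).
Turán density bound = (6/7) · 419^2/2 = 526683/7 ≈ 75240.4286

Turán's theorem: ex(n, K_{r+1}) is achieved by the complete r-partite Turán graph T(n, r) with parts as balanced as possible, and is at most (1 − 1/r) · n^2/2. For r = 7, n = 419: the density bound is (6/7) · 175561/2 = 526683/7 ≈ 75240.4286. The integer-valued extremum is e(T(419, 7)) = 75240, which is strictly less than the density bound 526683/7 since 7 ∤ 419 (the parts of T(419, 7) cannot all be equal).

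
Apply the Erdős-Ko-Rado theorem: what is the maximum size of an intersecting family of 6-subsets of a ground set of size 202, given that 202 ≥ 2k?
max |F| = C(201, 5) = 2600334990

Erdős-Ko-Rado (1961): when n ≥ 2k, max |F| = C(n−1, k−1). The bound is attained by the star {A : i ∈ A} for any fixed i ∈ [n]. Here C(202−1, 6−1) = C(201, 5) = 2600334990.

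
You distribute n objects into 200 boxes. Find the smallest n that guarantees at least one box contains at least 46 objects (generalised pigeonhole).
n = (46 − 1)·200 + 1 = 9001

By the generalised pigeonhole principle, to guarantee some box contains ≥ r objects we need more than (r − 1) · k objects total. Threshold: n = (r − 1) · k + 1. With r = 46 and k = 200: n = 45 · 200 + 1 = 9000 + 1 = 9001. For n = 9000 = 45 · 200, we can put exactly 45 objects in every box, avoiding 46 in any single one — so 9001 is tight.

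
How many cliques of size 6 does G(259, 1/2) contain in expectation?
E[# K_6] = C(259, 6) · (1/2)^C(6, 2) = 395488590784 / 2^15 = 6179509231/512 ≈ 12069353.966797

For each 6-subset S of vertices (there are C(259, 6) = 395488590784 such S), let X_S = 1 if S induces a K_6 (all C(6, 2) = 15 edges present). Then P(X_S = 1) = (1/2)^15 = 1/32768. By linearity of expectation, E[# K_6] = C(259, 6) · (1/2)^15 = 395488590784 / 32768 = 6179509231/512 ≈ 12069353.966797.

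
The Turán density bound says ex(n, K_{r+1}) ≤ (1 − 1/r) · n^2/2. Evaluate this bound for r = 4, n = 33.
Turán density bound = (3/4) · 33^2/2 = 3267/8 ≈ 408.375

Turán's theorem: ex(n, K_{r+1}) is achieved by the complete r-partite Turán graph T(n, r) with parts as balanced as possible, and is at most (1 − 1/r) · n^2/2. For r = 4, n = 33: the density bound is (3/4) · 1089/2 = 3267/8 ≈ 408.375. The integer-valued extremum is e(T(33, 4)) = 408, which is strictly less than the density bound 3267/8 since 4 ∤ 33 (the parts of T(33, 4) cannot all be equal).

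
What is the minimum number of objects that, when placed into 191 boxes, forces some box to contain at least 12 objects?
n = (12 − 1)·191 + 1 = 2102

By the generalised pigeonhole principle, to guarantee some box contains ≥ r objects we need more than (r − 1) · k objects total. Threshold: n = (r − 1) · k + 1. With r = 12 and k = 191: n = 11 · 191 + 1 = 2101 + 1 = 2102. For n = 2101 = 11 · 191, we can put exactly 11 objects in every box, avoiding 12 in any single one — so 2102 is tight.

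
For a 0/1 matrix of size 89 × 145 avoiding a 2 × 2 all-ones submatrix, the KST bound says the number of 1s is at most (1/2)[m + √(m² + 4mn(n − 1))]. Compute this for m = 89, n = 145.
z(89, 145; 2, 2) ≤ (1/2)[89 + √(89² + 4·89·145·144)] = (1/2)[89 + √7441201] = 1408.4282

Kővári–Sós–Turán: let r_1, ..., r_89 be the row sums and z = Σ r_i the total number of 1s. Each pair of columns can share at most one row with both entries 1 (else a 2×2 all-ones block appears), so Σ_i C(r_i, 2) ≤ C(145, 2) = 10440. By convexity Σ_i C(r_i, 2) ≥ 89·C(z/89, 2) = z(z − 89)/(2·89), giving z² − 89z − 89·145·144 ≤ 0 and hence z ≤ (1/2)[89 + √(7921 + 4·1858320)] = (1/2)[89 + √7441201] ≈ (1/2)(89 + 2727.8565) = 1408.4282.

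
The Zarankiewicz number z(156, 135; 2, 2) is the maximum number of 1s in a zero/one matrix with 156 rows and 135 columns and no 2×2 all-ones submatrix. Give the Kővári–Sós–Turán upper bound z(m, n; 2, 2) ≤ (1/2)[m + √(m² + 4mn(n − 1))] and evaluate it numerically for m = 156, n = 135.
z(156, 135; 2, 2) ≤ (1/2)[156 + √(156² + 4·156·135·134)] = (1/2)[156 + √11312496] = 1759.7027

Kővári–Sós–Turán: let r_1, ..., r_156 be the row sums and z = Σ r_i the total number of 1s. Each pair of columns can share at most one row with both entries 1 (else a 2×2 all-ones block appears), so Σ_i C(r_i, 2) ≤ C(135, 2) = 9045. By convexity Σ_i C(r_i, 2) ≥ 156·C(z/156, 2) = z(z − 156)/(2·156), giving z² − 156z − 156·135·134 ≤ 0 and hence z ≤ (1/2)[156 + √(24336 + 4·2822040)] = (1/2)[156 + √11312496] ≈ (1/2)(156 + 3363.4054) = 1759.7027.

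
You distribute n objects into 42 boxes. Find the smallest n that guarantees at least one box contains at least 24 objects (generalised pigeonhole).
n = (24 − 1)·42 + 1 = 967

By the generalised pigeonhole principle, to guarantee some box contains ≥ r objects we need more than (r − 1) · k objects total. Threshold: n = (r − 1) · k + 1. With r = 24 and k = 42: n = 23 · 42 + 1 = 966 + 1 = 967. For n = 966 = 23 · 42, we can put exactly 23 objects in every box, avoiding 24 in any single one — so 967 is tight.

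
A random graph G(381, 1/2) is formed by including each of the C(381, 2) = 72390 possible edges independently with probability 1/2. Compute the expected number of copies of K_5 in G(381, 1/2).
E[# K_5] = C(381, 5) · (1/2)^C(5, 2) = 65162792331 / 2^10 ≈ 63635539.385742

For each 5-subset S of vertices (there are C(381, 5) = 65162792331 such S), let X_S = 1 if S induces a K_5 (all C(5, 2) = 10 edges present). Then P(X_S = 1) = (1/2)^10 = 1/1024. By linearity of expectation, E[# K_5] = C(381, 5) · (1/2)^10 = 65162792331 / 1024 ≈ 63635539.385742.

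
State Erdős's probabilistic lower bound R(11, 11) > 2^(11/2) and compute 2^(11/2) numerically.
2^(11/2) = 45.2548; so R(11, 11) > 45.2548

Colour each edge of K_n uniformly at random with red/blue. The expected number of monochromatic K_11 is C(n, 11) · 2 · 2^(−C(11,2)). If C(n, 11) · 2^(1 − C(11,2)) < 1, then with positive probability no monochromatic K_11 exists, so R(11, 11) > n. The standard estimate C(n, 11) ≤ n^11/11! shows this inequality holds whenever n ≤ 2^(11/2) (since 11! · 2^(C(11,2) − 1) > 2^(11^2/2) ≥ n^11). Hence R(11, 11) > 2^(11/2) = 45.2548.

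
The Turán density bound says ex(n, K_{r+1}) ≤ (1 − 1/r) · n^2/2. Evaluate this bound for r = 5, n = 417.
Turán density bound = (4/5) · 417^2/2 = 347778/5 ≈ 69555.6

Turán's theorem: ex(n, K_{r+1}) is achieved by the complete r-partite Turán graph T(n, r) with parts as balanced as possible, and is at most (1 − 1/r) · n^2/2. For r = 5, n = 417: the density bound is (4/5) · 173889/2 = 347778/5 ≈ 69555.6. The integer-valued extremum is e(T(417, 5)) = 69555, which is strictly less than the density bound 347778/5 since 5 ∤ 417 (the parts of T(417, 5) cannot all be equal).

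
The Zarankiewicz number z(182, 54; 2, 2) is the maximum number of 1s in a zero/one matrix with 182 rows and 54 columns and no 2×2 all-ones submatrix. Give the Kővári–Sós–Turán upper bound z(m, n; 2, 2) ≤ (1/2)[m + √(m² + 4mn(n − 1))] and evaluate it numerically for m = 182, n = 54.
z(182, 54; 2, 2) ≤ (1/2)[182 + √(182² + 4·182·54·53)] = (1/2)[182 + √2116660] = 818.4373

Kővári–Sós–Turán: let r_1, ..., r_182 be the row sums and z = Σ r_i the total number of 1s. Each pair of columns can share at most one row with both entries 1 (else a 2×2 all-ones block appears), so Σ_i C(r_i, 2) ≤ C(54, 2) = 1431. By convexity Σ_i C(r_i, 2) ≥ 182·C(z/182, 2) = z(z − 182)/(2·182), giving z² − 182z − 182·54·53 ≤ 0 and hence z ≤ (1/2)[182 + √(33124 + 4·520884)] = (1/2)[182 + √2116660] ≈ (1/2)(182 + 1454.8746) = 818.4373.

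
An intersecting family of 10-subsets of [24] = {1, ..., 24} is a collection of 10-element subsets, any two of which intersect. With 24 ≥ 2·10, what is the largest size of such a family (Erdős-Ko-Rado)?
max |F| = C(23, 9) = 817190

Erdős-Ko-Rado (1961): when n ≥ 2k, max |F| = C(n−1, k−1). The bound is attained by the star {A : i ∈ A} for any fixed i ∈ [n]. Here C(24−1, 10−1) = C(23, 9) = 817190.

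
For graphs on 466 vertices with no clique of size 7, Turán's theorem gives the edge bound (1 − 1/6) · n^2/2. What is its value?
Turán density bound = (5/6) · 466^2/2 = 271445/3 ≈ 90481.6667

Turán's theorem: ex(n, K_{r+1}) is achieved by the complete r-partite Turán graph T(n, r) with parts as balanced as possible, and is at most (1 − 1/r) · n^2/2. For r = 6, n = 466: the density bound is (5/6) · 217156/2 = 271445/3 ≈ 90481.6667. The integer-valued extremum is e(T(466, 6)) = 90481, which is strictly less than the density bound 271445/3 since 6 ∤ 466 (the parts of T(466, 6) cannot all be equal).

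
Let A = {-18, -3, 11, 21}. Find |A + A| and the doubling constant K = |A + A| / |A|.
K = |A + A| / |A| = 10/4 = 5/2

Enumerate A + A = {a + b : a, b ∈ A}. With |A| = 4, there are |A|^2 = 16 ordered sum pairs; collecting distinct values, A + A = {-36, -21, -7, -6, 3, 8, 18, 22, 32, 42}, so |A + A| = 10. Thus K = 10/4 = 5/2. For comparison, the minimum possible |A + A| over all 4-element sets is 2·4 − 1 = 7 (so min K = 7/4), attained only by arithmetic progressions.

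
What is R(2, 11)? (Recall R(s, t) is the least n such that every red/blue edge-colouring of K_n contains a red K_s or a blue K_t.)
R(2, 11) = 11

R(2, k) = k for all k ≥ 2: in a 2-colouring of K_k, either some edge is red (a red K_2) or all edges are blue (a blue K_k). And K_{10} coloured all-blue has no blue K_11, so R(2, 11) > 10. Hence R(2, 11) = 11.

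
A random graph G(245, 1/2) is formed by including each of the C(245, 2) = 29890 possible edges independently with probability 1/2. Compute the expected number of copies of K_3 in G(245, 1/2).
E[# K_3] = C(245, 3) · (1/2)^C(3, 2) = 2421090 / 2^3 = 1210545/4 = 302636.25

For each 3-subset S of vertices (there are C(245, 3) = 2421090 such S), let X_S = 1 if S induces a K_3 (all C(3, 2) = 3 edges present). Then P(X_S = 1) = (1/2)^3 = 1/8. By linearity of expectation, E[# K_3] = C(245, 3) · (1/2)^3 = 2421090 / 8 = 1210545/4 = 302636.25.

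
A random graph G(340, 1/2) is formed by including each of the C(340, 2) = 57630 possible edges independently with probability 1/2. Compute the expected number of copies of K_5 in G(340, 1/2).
E[# K_5] = C(340, 5) · (1/2)^C(5, 2) = 36760655568 / 2^10 = 2297540973/64 = 35899077.703125

For each 5-subset S of vertices (there are C(340, 5) = 36760655568 such S), let X_S = 1 if S induces a K_5 (all C(5, 2) = 10 edges present). Then P(X_S = 1) = (1/2)^10 = 1/1024. By linearity of expectation, E[# K_5] = C(340, 5) · (1/2)^10 = 36760655568 / 1024 = 2297540973/64 = 35899077.703125.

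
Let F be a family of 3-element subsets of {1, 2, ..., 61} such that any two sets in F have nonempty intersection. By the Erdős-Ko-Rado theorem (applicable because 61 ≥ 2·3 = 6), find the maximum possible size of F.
max |F| = C(60, 2) = 1770

The Erdős-Ko-Rado theorem states: for n ≥ 2k, an intersecting family of k-subsets of an n-element set has size at most C(n − 1, k − 1), with equality for 'star' families {A ⊆ [n] : |A| = k, i ∈ A} (fix an element i). For n = 61, k = 3: C(60, 2) = 1770.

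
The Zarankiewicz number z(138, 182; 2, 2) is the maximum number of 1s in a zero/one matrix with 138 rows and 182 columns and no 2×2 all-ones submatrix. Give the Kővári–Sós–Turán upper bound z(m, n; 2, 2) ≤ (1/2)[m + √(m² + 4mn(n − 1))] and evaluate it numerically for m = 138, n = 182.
z(138, 182; 2, 2) ≤ (1/2)[138 + √(138² + 4·138·182·181)] = (1/2)[138 + √18203028] = 2202.2503

Kővári–Sós–Turán: let r_1, ..., r_138 be the row sums and z = Σ r_i the total number of 1s. Each pair of columns can share at most one row with both entries 1 (else a 2×2 all-ones block appears), so Σ_i C(r_i, 2) ≤ C(182, 2) = 16471. By convexity Σ_i C(r_i, 2) ≥ 138·C(z/138, 2) = z(z − 138)/(2·138), giving z² − 138z − 138·182·181 ≤ 0 and hence z ≤ (1/2)[138 + √(19044 + 4·4545996)] = (1/2)[138 + √18203028] ≈ (1/2)(138 + 4266.5007) = 2202.2503.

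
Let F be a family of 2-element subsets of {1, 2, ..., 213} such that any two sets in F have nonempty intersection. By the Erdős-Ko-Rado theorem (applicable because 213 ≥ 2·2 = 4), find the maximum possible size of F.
max |F| = C(212, 1) = 212

Erdős-Ko-Rado (1961): when n ≥ 2k, max |F| = C(n−1, k−1). The bound is attained by the star {A : i ∈ A} for any fixed i ∈ [n]. Here C(213−1, 2−1) = C(212, 1) = 212.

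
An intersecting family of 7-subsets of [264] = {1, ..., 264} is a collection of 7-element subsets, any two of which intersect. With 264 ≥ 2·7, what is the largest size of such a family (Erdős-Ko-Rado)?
max |F| = C(263, 6) = 433968161991

The Erdős-Ko-Rado theorem states: for n ≥ 2k, an intersecting family of k-subsets of an n-element set has size at most C(n − 1, k − 1), with equality for 'star' families {A ⊆ [n] : |A| = k, i ∈ A} (fix an element i). For n = 264, k = 7: C(263, 6) = 433968161991.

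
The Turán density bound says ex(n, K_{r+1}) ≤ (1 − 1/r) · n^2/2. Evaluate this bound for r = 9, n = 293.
Turán density bound = (8/9) · 293^2/2 = 343396/9 ≈ 38155.1111

Turán's theorem: ex(n, K_{r+1}) is achieved by the complete r-partite Turán graph T(n, r) with parts as balanced as possible, and is at most (1 − 1/r) · n^2/2. For r = 9, n = 293: the density bound is (8/9) · 85849/2 = 343396/9 ≈ 38155.1111. The integer-valued extremum is e(T(293, 9)) = 38154, which is strictly less than the density bound 343396/9 since 9 ∤ 293 (the parts of T(293, 9) cannot all be equal).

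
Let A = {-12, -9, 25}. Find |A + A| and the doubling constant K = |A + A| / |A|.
K = |A + A| / |A| = 6/3 = 2

Enumerate A + A = {a + b : a, b ∈ A}. With |A| = 3, there are |A|^2 = 9 ordered sum pairs; collecting distinct values, A + A = {-24, -21, -18, 13, 16, 50}, so |A + A| = 6. Thus K = 6/3 = 2. For comparison, the minimum possible |A + A| over all 3-element sets is 2·3 − 1 = 5 (so min K = 5/3), attained only by arithmetic progressions.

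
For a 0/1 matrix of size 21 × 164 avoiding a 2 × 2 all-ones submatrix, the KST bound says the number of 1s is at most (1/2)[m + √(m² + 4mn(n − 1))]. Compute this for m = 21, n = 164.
z(21, 164; 2, 2) ≤ (1/2)[21 + √(21² + 4·21·164·163)] = (1/2)[21 + √2245929] = 759.8212

Kővári–Sós–Turán: let r_1, ..., r_21 be the row sums and z = Σ r_i the total number of 1s. Each pair of columns can share at most one row with both entries 1 (else a 2×2 all-ones block appears), so Σ_i C(r_i, 2) ≤ C(164, 2) = 13366. By convexity Σ_i C(r_i, 2) ≥ 21·C(z/21, 2) = z(z − 21)/(2·21), giving z² − 21z − 21·164·163 ≤ 0 and hence z ≤ (1/2)[21 + √(441 + 4·561372)] = (1/2)[21 + √2245929] ≈ (1/2)(21 + 1498.6424) = 759.8212.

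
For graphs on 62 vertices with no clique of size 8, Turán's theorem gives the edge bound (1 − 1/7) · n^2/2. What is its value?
Turán density bound = (6/7) · 62^2/2 = 11532/7 ≈ 1647.4286

Turán's theorem: ex(n, K_{r+1}) is achieved by the complete r-partite Turán graph T(n, r) with parts as balanced as possible, and is at most (1 − 1/r) · n^2/2. For r = 7, n = 62: the density bound is (6/7) · 3844/2 = 11532/7 ≈ 1647.4286. The integer-valued extremum is e(T(62, 7)) = 1647, which is strictly less than the density bound 11532/7 since 7 ∤ 62 (the parts of T(62, 7) cannot all be equal).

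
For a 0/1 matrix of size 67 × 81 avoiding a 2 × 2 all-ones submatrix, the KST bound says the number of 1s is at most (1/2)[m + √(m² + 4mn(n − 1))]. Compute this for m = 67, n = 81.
z(67, 81; 2, 2) ≤ (1/2)[67 + √(67² + 4·67·81·80)] = (1/2)[67 + √1741129] = 693.2592

Kővári–Sós–Turán: let r_1, ..., r_67 be the row sums and z = Σ r_i the total number of 1s. Each pair of columns can share at most one row with both entries 1 (else a 2×2 all-ones block appears), so Σ_i C(r_i, 2) ≤ C(81, 2) = 3240. By convexity Σ_i C(r_i, 2) ≥ 67·C(z/67, 2) = z(z − 67)/(2·67), giving z² − 67z − 67·81·80 ≤ 0 and hence z ≤ (1/2)[67 + √(4489 + 4·434160)] = (1/2)[67 + √1741129] ≈ (1/2)(67 + 1319.5185) = 693.2592.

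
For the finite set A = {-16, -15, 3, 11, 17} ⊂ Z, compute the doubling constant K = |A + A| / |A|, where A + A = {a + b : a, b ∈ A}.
K = |A + A| / |A| = 15/5 = 3

Enumerate A + A = {a + b : a, b ∈ A}. With |A| = 5, there are |A|^2 = 25 ordered sum pairs; collecting distinct values, A + A = {-32, -31, -30, -13, -12, -5, -4, 1, 2, 6, 14, 20, 22, 28, 34}, so |A + A| = 15. Thus K = 15/5 = 3. For comparison, the minimum possible |A + A| over all 5-element sets is 2·5 − 1 = 9 (so min K = 9/5), attained only by arithmetic progressions.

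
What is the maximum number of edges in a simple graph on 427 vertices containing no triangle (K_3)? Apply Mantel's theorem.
ex(427, K_3) = ⌊427^2/4⌋ = 45582

Mantel (1907): a triangle-free graph on n vertices has at most ⌊n^2/4⌋ edges, with equality for the complete bipartite graph K_{⌊n/2⌋, ⌈n/2⌉}. For n = 427: ⌊427^2/4⌋ = ⌊182329/4⌋ = 45582. The extremal graph is K_{213, 214}, which has 213·214 = 45582 edges.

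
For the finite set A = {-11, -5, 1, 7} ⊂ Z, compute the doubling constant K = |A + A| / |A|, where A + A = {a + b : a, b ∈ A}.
K = |A + A| / |A| = 7/4

Enumerate A + A = {a + b : a, b ∈ A}. With |A| = 4, there are |A|^2 = 16 ordered sum pairs; collecting distinct values, A + A = {-22, -16, -10, -4, 2, 8, 14}, so |A + A| = 7. Thus K = 7/4. Here |A + A| = 2|A| − 1 = 7, the minimum possible — so K = 7/4 is minimal, which holds iff A is an arithmetic progression.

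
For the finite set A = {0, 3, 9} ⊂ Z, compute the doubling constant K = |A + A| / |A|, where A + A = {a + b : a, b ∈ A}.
K = |A + A| / |A| = 6/3 = 2

Enumerate A + A = {a + b : a, b ∈ A}. With |A| = 3, there are |A|^2 = 9 ordered sum pairs; collecting distinct values, A + A = {0, 3, 6, 9, 12, 18}, so |A + A| = 6. Thus K = 6/3 = 2. For comparison, the minimum possible |A + A| over all 3-element sets is 2·3 − 1 = 5 (so min K = 5/3), attained only by arithmetic progressions.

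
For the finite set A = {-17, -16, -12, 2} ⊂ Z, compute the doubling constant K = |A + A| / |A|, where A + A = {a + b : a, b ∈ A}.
K = |A + A| / |A| = 10/4 = 5/2

Enumerate A + A = {a + b : a, b ∈ A}. With |A| = 4, there are |A|^2 = 16 ordered sum pairs; collecting distinct values, A + A = {-34, -33, -32, -29, -28, -24, -15, -14, -10, 4}, so |A + A| = 10. Thus K = 10/4 = 5/2. For comparison, the minimum possible |A + A| over all 4-element sets is 2·4 − 1 = 7 (so min K = 7/4), attained only by arithmetic progressions.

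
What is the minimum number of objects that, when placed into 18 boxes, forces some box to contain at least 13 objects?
n = (13 − 1)·18 + 1 = 217

By the generalised pigeonhole principle, to guarantee some box contains ≥ r objects we need more than (r − 1) · k objects total. Threshold: n = (r − 1) · k + 1. With r = 13 and k = 18: n = 12 · 18 + 1 = 216 + 1 = 217. For n = 216 = 12 · 18, we can put exactly 12 objects in every box, avoiding 13 in any single one — so 217 is tight.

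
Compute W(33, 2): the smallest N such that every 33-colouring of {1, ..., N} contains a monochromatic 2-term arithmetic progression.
W(33, 2) = 33 + 1 = 34

A 2-term AP is any pair of integers, so a monochromatic 2-AP exists iff some colour is used at least twice. With 33 colours, the colouring i ↦ i on {1, ..., 33} uses each colour once, avoiding any monochromatic pair, so W(33, 2) > 33. For {1, ..., 34}, pigeonhole forces two integers of the same colour, which form a monochromatic 2-AP. Hence W(33, 2) = 34.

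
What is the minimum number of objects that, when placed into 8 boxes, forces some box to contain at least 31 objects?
n = (31 − 1)·8 + 1 = 241

By the generalised pigeonhole principle, to guarantee some box contains ≥ r objects we need more than (r − 1) · k objects total. Threshold: n = (r − 1) · k + 1. With r = 31 and k = 8: n = 30 · 8 + 1 = 240 + 1 = 241. For n = 240 = 30 · 8, we can put exactly 30 objects in every box, avoiding 31 in any single one — so 241 is tight.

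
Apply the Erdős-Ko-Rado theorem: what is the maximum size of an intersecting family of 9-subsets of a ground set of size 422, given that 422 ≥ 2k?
max |F| = C(421, 8) = 22891749822023940

Erdős-Ko-Rado (1961): when n ≥ 2k, max |F| = C(n−1, k−1). The bound is attained by the star {A : i ∈ A} for any fixed i ∈ [n]. Here C(422−1, 9−1) = C(421, 8) = 22891749822023940.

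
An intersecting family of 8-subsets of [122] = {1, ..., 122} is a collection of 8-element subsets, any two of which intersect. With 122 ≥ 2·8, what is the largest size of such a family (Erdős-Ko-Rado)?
max |F| = C(121, 7) = 63140314380

Erdős-Ko-Rado (1961): when n ≥ 2k, max |F| = C(n−1, k−1). The bound is attained by the star {A : i ∈ A} for any fixed i ∈ [n]. Here C(122−1, 8−1) = C(121, 7) = 63140314380.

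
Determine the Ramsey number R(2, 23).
R(2, 23) = 23

R(2, k) = k for all k ≥ 2: in a 2-colouring of K_k, either some edge is red (a red K_2) or all edges are blue (a blue K_k). And K_{22} coloured all-blue has no blue K_23, so R(2, 23) > 22. Hence R(2, 23) = 23.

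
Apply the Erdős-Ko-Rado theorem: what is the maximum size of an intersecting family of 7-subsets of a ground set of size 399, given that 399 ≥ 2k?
max |F| = C(398, 6) = 5315230907547

Erdős-Ko-Rado (1961): when n ≥ 2k, max |F| = C(n−1, k−1). The bound is attained by the star {A : i ∈ A} for any fixed i ∈ [n]. Here C(399−1, 7−1) = C(398, 6) = 5315230907547.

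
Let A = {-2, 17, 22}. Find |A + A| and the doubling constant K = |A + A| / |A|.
K = |A + A| / |A| = 6/3 = 2

Enumerate A + A = {a + b : a, b ∈ A}. With |A| = 3, there are |A|^2 = 9 ordered sum pairs; collecting distinct values, A + A = {-4, 15, 20, 34, 39, 44}, so |A + A| = 6. Thus K = 6/3 = 2. For comparison, the minimum possible |A + A| over all 3-element sets is 2·3 − 1 = 5 (so min K = 5/3), attained only by arithmetic progressions.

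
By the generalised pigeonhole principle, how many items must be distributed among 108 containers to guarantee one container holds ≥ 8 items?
n = (8 − 1)·108 + 1 = 757

By the generalised pigeonhole principle, to guarantee some box contains ≥ r objects we need more than (r − 1) · k objects total. Threshold: n = (r − 1) · k + 1. With r = 8 and k = 108: n = 7 · 108 + 1 = 756 + 1 = 757. For n = 756 = 7 · 108, we can put exactly 7 objects in every box, avoiding 8 in any single one — so 757 is tight.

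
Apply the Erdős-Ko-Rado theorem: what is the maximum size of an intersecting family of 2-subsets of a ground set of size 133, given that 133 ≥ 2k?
max |F| = C(132, 1) = 132

The Erdős-Ko-Rado theorem states: for n ≥ 2k, an intersecting family of k-subsets of an n-element set has size at most C(n − 1, k − 1), with equality for 'star' families {A ⊆ [n] : |A| = k, i ∈ A} (fix an element i). For n = 133, k = 2: C(132, 1) = 132.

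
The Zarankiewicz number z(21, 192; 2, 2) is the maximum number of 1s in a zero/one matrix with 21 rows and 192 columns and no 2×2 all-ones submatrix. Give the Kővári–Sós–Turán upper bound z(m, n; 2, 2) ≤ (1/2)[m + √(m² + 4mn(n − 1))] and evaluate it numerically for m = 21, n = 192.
z(21, 192; 2, 2) ≤ (1/2)[21 + √(21² + 4·21·192·191)] = (1/2)[21 + √3080889] = 888.1231

Kővári–Sós–Turán: let r_1, ..., r_21 be the row sums and z = Σ r_i the total number of 1s. Each pair of columns can share at most one row with both entries 1 (else a 2×2 all-ones block appears), so Σ_i C(r_i, 2) ≤ C(192, 2) = 18336. By convexity Σ_i C(r_i, 2) ≥ 21·C(z/21, 2) = z(z − 21)/(2·21), giving z² − 21z − 21·192·191 ≤ 0 and hence z ≤ (1/2)[21 + √(441 + 4·770112)] = (1/2)[21 + √3080889] ≈ (1/2)(21 + 1755.2461) = 888.1231.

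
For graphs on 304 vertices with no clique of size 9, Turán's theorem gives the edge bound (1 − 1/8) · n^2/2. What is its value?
Turán density bound = (7/8) · 304^2/2 = 40432

Turán's theorem: ex(n, K_{r+1}) is achieved by the complete r-partite Turán graph T(n, r) with parts as balanced as possible, and is at most (1 − 1/r) · n^2/2. For r = 8, n = 304: the density bound is (7/8) · 92416/2 = 40432. Since 8 ∣ 304, the Turán graph T(304, 8) has parts of equal size 38, and its edge count e(T(304, 8)) = 40432 attains the density bound exactly.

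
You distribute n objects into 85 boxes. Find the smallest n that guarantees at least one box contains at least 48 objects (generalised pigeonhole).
n = (48 − 1)·85 + 1 = 3996

By the generalised pigeonhole principle, to guarantee some box contains ≥ r objects we need more than (r − 1) · k objects total. Threshold: n = (r − 1) · k + 1. With r = 48 and k = 85: n = 47 · 85 + 1 = 3995 + 1 = 3996. For n = 3995 = 47 · 85, we can put exactly 47 objects in every box, avoiding 48 in any single one — so 3996 is tight.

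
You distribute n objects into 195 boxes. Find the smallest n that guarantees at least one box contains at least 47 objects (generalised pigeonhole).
n = (47 − 1)·195 + 1 = 8971

By the generalised pigeonhole principle, to guarantee some box contains ≥ r objects we need more than (r − 1) · k objects total. Threshold: n = (r − 1) · k + 1. With r = 47 and k = 195: n = 46 · 195 + 1 = 8970 + 1 = 8971. For n = 8970 = 46 · 195, we can put exactly 46 objects in every box, avoiding 47 in any single one — so 8971 is tight.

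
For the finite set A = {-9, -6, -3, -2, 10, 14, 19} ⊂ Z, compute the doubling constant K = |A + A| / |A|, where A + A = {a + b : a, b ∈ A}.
K = |A + A| / |A| = 26/7

Enumerate A + A = {a + b : a, b ∈ A}. With |A| = 7, there are |A|^2 = 49 ordered sum pairs; collecting distinct values, A + A = {-18, -15, -12, -11, -9, -8, -6, -5, -4, 1, 4, 5, 7, 8, 10, 11, 12, 13, 16, 17, 20, 24, 28, 29, 33, 38}, so |A + A| = 26. Thus K = 26/7. For comparison, the minimum possible |A + A| over all 7-element sets is 2·7 − 1 = 13 (so min K = 13/7), attained only by arithmetic progressions.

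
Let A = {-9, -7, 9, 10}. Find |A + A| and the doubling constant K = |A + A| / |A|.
K = |A + A| / |A| = 10/4 = 5/2

Enumerate A + A = {a + b : a, b ∈ A}. With |A| = 4, there are |A|^2 = 16 ordered sum pairs; collecting distinct values, A + A = {-18, -16, -14, 0, 1, 2, 3, 18, 19, 20}, so |A + A| = 10. Thus K = 10/4 = 5/2. For comparison, the minimum possible |A + A| over all 4-element sets is 2·4 − 1 = 7 (so min K = 7/4), attained only by arithmetic progressions.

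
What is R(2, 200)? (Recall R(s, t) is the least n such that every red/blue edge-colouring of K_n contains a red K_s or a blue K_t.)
R(2, 200) = 200

R(2, k) = k for all k ≥ 2: in a 2-colouring of K_k, either some edge is red (a red K_2) or all edges are blue (a blue K_k). And K_{199} coloured all-blue has no blue K_200, so R(2, 200) > 199. Hence R(2, 200) = 200.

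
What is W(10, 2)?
W(10, 2) = 10 + 1 = 11

A 2-term AP is any pair of integers, so a monochromatic 2-AP exists iff some colour is used at least twice. With 10 colours, the colouring i ↦ i on {1, ..., 10} uses each colour once, avoiding any monochromatic pair, so W(10, 2) > 10. For {1, ..., 11}, pigeonhole forces two integers of the same colour, which form a monochromatic 2-AP. Hence W(10, 2) = 11.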